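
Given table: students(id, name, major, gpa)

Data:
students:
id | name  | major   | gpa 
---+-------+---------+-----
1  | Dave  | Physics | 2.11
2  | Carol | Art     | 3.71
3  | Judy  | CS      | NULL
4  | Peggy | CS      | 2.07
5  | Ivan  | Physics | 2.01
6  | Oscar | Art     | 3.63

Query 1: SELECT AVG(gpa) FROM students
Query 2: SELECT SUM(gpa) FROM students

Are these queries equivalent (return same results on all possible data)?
No, not equivalent

Query 1 returns: [(2.706,)]
Query 2 returns: [(13.53,)]

Reason: AVG vs SUM give different aggregate values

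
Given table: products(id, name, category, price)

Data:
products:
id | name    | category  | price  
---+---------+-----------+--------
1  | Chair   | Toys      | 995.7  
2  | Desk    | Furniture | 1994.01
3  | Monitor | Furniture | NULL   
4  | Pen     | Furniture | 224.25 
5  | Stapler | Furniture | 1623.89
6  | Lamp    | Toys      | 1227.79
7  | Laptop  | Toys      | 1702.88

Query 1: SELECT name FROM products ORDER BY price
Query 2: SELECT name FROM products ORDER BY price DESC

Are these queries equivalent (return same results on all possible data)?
No, not equivalent

Query 1 returns: [('Monitor',), ('Pen',), ('Chair',), ('Lamp',), ('Stapler',), ('Laptop',), ('Desk',)]
Query 2 returns: [('Desk',), ('Laptop',), ('Stapler',), ('Lamp',), ('Chair',), ('Pen',), ('Monitor',)]

Reason: ASC vs DESC gives opposite ordering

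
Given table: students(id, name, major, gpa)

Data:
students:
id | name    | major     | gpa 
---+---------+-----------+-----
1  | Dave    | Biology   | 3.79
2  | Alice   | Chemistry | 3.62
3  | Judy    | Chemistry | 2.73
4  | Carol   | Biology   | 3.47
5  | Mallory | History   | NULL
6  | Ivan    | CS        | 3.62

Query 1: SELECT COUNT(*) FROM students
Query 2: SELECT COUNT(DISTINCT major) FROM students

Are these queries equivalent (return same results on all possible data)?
No, not equivalent

Query 1 returns: [(6,)]
Query 2 returns: [(4,)]

Reason: COUNT(*) counts rows, COUNT(DISTINCT major) counts unique majors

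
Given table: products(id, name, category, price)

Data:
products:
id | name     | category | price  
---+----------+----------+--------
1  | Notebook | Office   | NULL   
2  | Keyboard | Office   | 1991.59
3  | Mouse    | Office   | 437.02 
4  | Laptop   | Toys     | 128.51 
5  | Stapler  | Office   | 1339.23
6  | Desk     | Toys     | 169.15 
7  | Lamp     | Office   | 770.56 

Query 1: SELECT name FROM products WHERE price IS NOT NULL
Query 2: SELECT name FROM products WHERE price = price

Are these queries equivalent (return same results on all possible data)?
Yes, equivalent

Both queries return: [('Desk',), ('Keyboard',), ('Lamp',), ('Laptop',), ('Mouse',), ('Stapler',)]

Reason: IS NOT NULL vs self-equality (both exclude NULLs)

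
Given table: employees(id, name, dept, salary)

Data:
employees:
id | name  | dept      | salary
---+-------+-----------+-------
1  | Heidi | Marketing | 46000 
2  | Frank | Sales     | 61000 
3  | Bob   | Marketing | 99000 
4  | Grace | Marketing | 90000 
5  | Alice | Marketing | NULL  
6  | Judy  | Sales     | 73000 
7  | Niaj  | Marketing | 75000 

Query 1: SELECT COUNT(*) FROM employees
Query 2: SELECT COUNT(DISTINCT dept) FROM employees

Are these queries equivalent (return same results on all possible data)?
No, not equivalent

Query 1 returns: [(7,)]
Query 2 returns: [(2,)]

Reason: COUNT(*) counts rows, COUNT(DISTINCT dept) counts unique depts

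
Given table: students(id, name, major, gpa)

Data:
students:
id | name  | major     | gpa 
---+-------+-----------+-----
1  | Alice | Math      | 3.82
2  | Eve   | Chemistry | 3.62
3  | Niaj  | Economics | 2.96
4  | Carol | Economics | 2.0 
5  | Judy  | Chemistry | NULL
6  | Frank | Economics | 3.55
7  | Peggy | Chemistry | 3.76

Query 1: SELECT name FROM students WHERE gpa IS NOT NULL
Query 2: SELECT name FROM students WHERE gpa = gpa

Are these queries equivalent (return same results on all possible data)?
Yes, equivalent

Both queries return: [('Alice',), ('Carol',), ('Eve',), ('Frank',), ('Niaj',), ('Peggy',)]

Reason: IS NOT NULL vs self-equality (both exclude NULLs)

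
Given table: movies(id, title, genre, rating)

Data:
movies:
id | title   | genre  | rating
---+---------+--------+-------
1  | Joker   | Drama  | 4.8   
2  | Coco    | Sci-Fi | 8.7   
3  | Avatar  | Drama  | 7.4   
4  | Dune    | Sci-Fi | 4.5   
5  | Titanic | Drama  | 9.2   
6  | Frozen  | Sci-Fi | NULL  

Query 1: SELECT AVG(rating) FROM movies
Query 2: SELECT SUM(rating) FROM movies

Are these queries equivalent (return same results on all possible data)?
No, not equivalent

Query 1 returns: [(6.92,)]
Query 2 returns: [(34.6,)]

Reason: AVG vs SUM give different aggregate values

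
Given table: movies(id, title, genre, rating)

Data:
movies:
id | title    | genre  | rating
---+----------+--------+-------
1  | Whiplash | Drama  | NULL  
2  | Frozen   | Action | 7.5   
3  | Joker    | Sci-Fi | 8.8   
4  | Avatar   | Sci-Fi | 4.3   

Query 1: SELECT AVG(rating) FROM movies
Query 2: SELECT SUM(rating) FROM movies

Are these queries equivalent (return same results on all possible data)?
No, not equivalent

Query 1 returns: [(6.866666666666667,)]
Query 2 returns: [(20.6,)]

Reason: AVG vs SUM give different aggregate values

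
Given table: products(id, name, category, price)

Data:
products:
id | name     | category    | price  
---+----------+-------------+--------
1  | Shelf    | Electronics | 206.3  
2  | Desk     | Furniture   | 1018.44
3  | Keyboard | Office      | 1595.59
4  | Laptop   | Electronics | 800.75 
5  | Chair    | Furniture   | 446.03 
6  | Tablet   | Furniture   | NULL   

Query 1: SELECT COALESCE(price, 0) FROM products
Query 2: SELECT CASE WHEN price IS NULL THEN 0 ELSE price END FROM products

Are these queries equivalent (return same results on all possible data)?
Yes, equivalent

Both queries return: [(0,), (206.3,), (446.03,), (800.75,), (1018.44,), (1595.59,)]

Reason: COALESCE vs CASE for NULL handling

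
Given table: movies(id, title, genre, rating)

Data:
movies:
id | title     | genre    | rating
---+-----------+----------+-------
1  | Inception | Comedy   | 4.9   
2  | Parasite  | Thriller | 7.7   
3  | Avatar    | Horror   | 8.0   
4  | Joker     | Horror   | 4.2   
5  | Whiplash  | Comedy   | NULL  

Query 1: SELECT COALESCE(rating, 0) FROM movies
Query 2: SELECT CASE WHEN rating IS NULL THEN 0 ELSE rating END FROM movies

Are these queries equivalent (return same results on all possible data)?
Yes, equivalent

Both queries return: [(0,), (4.2,), (4.9,), (7.7,), (8.0,)]

Reason: COALESCE vs CASE for NULL handling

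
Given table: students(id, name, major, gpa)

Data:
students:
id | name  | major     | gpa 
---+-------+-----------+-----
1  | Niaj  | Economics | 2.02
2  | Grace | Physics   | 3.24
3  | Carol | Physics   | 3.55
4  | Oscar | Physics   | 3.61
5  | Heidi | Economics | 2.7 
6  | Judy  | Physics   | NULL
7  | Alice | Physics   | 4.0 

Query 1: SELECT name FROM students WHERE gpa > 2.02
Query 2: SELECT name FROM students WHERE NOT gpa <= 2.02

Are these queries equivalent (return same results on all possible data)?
Yes, equivalent

Both queries return: [('Alice',), ('Carol',), ('Grace',), ('Heidi',), ('Oscar',)]

Reason: Both filter gpa > 2.02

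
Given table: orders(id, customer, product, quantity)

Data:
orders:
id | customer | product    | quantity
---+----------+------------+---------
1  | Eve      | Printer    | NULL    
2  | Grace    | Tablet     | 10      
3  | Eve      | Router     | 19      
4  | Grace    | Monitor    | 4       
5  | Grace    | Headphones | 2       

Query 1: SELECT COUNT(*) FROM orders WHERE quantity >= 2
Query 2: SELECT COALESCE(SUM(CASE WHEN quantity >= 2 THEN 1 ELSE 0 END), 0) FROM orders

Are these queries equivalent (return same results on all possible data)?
Yes, equivalent

Both queries return: [(4,)]

Reason: COUNT with WHERE vs conditional SUM (COALESCE handles empty-table NULL)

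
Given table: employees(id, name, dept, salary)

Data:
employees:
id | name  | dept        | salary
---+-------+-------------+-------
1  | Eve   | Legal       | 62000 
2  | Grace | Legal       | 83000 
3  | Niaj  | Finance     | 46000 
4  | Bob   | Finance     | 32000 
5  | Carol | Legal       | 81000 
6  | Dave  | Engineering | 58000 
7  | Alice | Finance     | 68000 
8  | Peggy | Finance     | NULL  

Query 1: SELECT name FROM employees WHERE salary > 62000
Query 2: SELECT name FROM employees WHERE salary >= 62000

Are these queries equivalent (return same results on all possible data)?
No, not equivalent

Query 1 returns: [('Grace',), ('Carol',), ('Alice',)]
Query 2 returns: [('Eve',), ('Grace',), ('Carol',), ('Alice',)]

Reason: > vs >= gives different results when salary = 62000 exists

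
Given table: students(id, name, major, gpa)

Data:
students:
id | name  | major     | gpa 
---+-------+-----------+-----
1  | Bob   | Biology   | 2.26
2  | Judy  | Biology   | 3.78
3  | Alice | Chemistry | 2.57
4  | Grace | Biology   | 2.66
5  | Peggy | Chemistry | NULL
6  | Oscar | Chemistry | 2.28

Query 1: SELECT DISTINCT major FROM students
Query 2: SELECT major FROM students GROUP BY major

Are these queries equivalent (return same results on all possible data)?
Yes, equivalent

Both queries return: [('Biology',), ('Chemistry',)]

Reason: Both get unique majors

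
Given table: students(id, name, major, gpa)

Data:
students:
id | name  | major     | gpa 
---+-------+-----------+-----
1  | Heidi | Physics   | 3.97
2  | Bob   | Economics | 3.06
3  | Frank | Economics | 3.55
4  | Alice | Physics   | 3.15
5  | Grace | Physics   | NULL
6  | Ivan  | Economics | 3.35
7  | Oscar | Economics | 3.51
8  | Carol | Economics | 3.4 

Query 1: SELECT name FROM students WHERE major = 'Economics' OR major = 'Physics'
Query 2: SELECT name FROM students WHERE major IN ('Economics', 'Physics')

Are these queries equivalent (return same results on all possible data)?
Yes, equivalent

Both queries return: [('Alice',), ('Bob',), ('Carol',), ('Frank',), ('Grace',), ('Heidi',), ('Ivan',), ('Oscar',)]

Reason: OR vs IN are equivalent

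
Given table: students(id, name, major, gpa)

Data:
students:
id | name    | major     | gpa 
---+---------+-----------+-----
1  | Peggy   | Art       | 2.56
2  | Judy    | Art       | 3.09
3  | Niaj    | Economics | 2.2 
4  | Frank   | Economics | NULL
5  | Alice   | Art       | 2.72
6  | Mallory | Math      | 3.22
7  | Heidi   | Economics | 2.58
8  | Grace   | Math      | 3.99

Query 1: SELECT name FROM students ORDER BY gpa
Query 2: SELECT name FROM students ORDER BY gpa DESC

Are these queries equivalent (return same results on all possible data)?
No, not equivalent

Query 1 returns: [('Frank',), ('Niaj',), ('Peggy',), ('Heidi',), ('Alice',), ('Judy',), ('Mallory',), ('Grace',)]
Query 2 returns: [('Grace',), ('Mallory',), ('Judy',), ('Alice',), ('Heidi',), ('Peggy',), ('Niaj',), ('Frank',)]

Reason: ASC vs DESC gives opposite ordering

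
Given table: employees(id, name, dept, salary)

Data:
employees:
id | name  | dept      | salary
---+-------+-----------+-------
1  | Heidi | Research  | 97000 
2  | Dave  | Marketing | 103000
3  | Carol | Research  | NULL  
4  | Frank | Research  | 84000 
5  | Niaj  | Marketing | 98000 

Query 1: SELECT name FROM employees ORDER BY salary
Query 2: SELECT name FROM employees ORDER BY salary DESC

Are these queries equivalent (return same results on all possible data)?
No, not equivalent

Query 1 returns: [('Carol',), ('Frank',), ('Heidi',), ('Niaj',), ('Dave',)]
Query 2 returns: [('Dave',), ('Niaj',), ('Heidi',), ('Frank',), ('Carol',)]

Reason: ASC vs DESC gives opposite ordering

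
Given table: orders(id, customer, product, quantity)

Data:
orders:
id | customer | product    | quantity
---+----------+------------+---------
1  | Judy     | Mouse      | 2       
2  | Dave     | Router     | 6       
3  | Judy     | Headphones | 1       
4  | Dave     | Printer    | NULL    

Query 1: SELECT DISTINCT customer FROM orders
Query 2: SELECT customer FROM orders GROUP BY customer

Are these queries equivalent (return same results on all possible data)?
Yes, equivalent

Both queries return: [('Dave',), ('Judy',)]

Reason: Both get unique customers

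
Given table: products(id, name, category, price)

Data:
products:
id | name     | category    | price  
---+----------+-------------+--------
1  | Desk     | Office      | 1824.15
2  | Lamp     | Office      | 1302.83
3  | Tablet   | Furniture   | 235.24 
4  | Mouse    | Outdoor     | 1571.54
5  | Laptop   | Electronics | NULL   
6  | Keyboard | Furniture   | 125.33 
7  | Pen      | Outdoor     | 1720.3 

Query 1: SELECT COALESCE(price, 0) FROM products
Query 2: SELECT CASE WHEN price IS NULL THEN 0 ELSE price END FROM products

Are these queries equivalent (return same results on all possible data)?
Yes, equivalent

Both queries return: [(0,), (125.33,), (235.24,), (1302.83,), (1571.54,), (1720.3,), (1824.15,)]

Reason: COALESCE vs CASE for NULL handling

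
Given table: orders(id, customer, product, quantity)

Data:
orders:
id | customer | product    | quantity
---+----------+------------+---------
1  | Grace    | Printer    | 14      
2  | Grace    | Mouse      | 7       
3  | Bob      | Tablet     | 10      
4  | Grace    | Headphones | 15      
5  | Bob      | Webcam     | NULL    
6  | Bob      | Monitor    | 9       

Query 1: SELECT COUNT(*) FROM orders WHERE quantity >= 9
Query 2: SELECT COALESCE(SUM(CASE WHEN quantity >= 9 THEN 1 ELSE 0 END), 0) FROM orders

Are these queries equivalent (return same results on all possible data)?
Yes, equivalent

Both queries return: [(4,)]

Reason: COUNT with WHERE vs conditional SUM (COALESCE handles empty-table NULL)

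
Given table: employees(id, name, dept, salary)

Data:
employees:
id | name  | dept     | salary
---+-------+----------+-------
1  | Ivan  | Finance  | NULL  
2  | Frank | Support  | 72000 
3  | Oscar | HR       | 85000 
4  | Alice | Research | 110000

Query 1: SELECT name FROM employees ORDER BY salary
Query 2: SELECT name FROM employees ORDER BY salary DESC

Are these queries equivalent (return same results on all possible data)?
No, not equivalent

Query 1 returns: [('Ivan',), ('Frank',), ('Oscar',), ('Alice',)]
Query 2 returns: [('Alice',), ('Oscar',), ('Frank',), ('Ivan',)]

Reason: ASC vs DESC gives opposite ordering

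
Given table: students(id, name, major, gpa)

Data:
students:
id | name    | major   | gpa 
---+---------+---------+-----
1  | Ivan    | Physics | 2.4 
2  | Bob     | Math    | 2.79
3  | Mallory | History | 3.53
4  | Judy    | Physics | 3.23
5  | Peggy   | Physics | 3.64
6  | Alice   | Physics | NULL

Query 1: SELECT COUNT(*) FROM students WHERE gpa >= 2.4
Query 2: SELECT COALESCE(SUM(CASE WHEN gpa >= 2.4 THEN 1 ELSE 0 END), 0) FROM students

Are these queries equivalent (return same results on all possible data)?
Yes, equivalent

Both queries return: [(5,)]

Reason: COUNT with WHERE vs conditional SUM (COALESCE handles empty-table NULL)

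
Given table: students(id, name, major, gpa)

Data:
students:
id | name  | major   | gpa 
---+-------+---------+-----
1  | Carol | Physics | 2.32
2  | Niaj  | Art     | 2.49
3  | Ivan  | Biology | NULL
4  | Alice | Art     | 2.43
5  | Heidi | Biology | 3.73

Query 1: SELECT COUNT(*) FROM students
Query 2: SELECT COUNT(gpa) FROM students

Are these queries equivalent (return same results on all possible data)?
No, not equivalent

Query 1 returns: [(5,)]
Query 2 returns: [(4,)]

Reason: COUNT(*) includes NULLs, COUNT(column) excludes them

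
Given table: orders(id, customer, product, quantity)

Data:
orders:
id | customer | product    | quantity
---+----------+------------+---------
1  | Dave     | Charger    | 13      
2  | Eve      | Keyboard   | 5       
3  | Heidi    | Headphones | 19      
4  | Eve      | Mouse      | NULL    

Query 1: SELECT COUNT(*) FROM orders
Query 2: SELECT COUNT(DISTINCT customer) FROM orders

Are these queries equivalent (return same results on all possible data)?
No, not equivalent

Query 1 returns: [(4,)]
Query 2 returns: [(3,)]

Reason: COUNT(*) counts rows, COUNT(DISTINCT customer) counts unique customers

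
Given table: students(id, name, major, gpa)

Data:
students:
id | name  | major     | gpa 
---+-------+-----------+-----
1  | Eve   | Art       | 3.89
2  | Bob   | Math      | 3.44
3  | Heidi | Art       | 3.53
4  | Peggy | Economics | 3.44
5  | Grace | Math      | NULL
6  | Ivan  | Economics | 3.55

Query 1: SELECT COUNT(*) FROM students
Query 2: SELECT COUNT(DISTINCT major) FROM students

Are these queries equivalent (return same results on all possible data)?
No, not equivalent

Query 1 returns: [(6,)]
Query 2 returns: [(3,)]

Reason: COUNT(*) counts rows, COUNT(DISTINCT major) counts unique majors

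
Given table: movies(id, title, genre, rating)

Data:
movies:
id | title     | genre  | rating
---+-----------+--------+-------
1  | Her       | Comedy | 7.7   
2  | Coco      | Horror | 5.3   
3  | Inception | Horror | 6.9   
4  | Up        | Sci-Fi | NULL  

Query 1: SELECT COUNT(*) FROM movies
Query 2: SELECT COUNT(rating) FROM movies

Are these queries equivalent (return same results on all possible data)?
No, not equivalent

Query 1 returns: [(4,)]
Query 2 returns: [(3,)]

Reason: COUNT(*) includes NULLs, COUNT(column) excludes them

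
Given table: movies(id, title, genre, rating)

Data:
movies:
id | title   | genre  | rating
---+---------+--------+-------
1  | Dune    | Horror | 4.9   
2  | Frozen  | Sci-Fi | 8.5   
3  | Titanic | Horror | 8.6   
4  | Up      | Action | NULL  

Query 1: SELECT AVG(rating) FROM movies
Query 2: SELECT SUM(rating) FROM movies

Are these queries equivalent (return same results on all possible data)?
No, not equivalent

Query 1 returns: [(7.333333333333333,)]
Query 2 returns: [(22.0,)]

Reason: AVG vs SUM give different aggregate values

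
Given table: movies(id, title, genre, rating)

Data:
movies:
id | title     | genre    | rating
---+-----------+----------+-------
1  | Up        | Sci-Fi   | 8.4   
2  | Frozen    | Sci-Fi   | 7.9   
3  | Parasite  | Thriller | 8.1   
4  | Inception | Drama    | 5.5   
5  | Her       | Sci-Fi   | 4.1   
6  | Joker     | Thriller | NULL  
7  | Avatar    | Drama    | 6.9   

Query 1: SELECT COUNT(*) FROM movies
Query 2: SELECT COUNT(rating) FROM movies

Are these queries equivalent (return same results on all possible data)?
No, not equivalent

Query 1 returns: [(7,)]
Query 2 returns: [(6,)]

Reason: COUNT(*) includes NULLs, COUNT(column) excludes them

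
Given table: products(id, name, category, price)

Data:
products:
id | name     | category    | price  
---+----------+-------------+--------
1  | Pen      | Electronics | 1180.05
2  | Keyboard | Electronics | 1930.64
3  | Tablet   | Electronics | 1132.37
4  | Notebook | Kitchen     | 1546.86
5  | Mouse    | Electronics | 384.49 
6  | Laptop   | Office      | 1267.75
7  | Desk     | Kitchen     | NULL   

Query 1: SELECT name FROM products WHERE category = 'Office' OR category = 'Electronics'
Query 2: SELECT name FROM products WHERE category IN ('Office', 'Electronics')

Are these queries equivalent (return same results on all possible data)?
Yes, equivalent

Both queries return: [('Keyboard',), ('Laptop',), ('Mouse',), ('Pen',), ('Tablet',)]

Reason: OR vs IN are equivalent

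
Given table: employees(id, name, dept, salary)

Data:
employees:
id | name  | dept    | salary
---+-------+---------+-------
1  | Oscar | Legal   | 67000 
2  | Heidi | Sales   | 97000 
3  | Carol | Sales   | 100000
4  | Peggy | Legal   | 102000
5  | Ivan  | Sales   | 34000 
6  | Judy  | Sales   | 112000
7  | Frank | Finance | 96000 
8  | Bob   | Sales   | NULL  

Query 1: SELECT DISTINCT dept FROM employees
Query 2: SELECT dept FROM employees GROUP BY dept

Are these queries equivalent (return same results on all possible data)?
Yes, equivalent

Both queries return: [('Finance',), ('Legal',), ('Sales',)]

Reason: Both get unique depts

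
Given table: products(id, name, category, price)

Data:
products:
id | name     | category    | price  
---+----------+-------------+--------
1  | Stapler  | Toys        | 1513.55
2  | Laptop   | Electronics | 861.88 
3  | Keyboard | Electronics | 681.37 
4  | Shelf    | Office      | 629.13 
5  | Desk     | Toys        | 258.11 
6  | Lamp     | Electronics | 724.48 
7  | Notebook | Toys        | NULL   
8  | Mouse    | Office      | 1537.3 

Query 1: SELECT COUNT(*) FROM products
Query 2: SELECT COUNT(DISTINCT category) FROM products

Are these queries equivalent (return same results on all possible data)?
No, not equivalent

Query 1 returns: [(8,)]
Query 2 returns: [(3,)]

Reason: COUNT(*) counts rows, COUNT(DISTINCT category) counts unique categorys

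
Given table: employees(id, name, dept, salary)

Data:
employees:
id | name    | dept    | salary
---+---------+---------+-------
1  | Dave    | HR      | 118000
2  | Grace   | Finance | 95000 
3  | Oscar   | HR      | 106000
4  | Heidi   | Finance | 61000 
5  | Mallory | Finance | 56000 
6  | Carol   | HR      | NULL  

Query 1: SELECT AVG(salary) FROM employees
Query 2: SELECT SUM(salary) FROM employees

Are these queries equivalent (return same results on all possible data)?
No, not equivalent

Query 1 returns: [(87200.0,)]
Query 2 returns: [(436000,)]

Reason: AVG vs SUM give different aggregate values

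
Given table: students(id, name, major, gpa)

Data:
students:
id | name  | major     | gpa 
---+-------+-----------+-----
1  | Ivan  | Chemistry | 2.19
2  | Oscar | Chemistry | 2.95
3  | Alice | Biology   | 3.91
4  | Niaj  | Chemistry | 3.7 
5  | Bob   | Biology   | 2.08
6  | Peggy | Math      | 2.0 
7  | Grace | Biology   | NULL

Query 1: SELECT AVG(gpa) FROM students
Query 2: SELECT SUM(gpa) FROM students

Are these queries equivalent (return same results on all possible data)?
No, not equivalent

Query 1 returns: [(2.805,)]
Query 2 returns: [(16.830000000000002,)]

Reason: AVG vs SUM give different aggregate values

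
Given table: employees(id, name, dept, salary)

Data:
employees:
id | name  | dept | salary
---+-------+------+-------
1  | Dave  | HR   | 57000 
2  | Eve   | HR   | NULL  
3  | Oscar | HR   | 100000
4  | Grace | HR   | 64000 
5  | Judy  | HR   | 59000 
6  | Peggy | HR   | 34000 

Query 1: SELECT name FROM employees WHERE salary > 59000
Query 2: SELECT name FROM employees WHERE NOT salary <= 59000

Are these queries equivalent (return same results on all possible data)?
Yes, equivalent

Both queries return: [('Grace',), ('Oscar',)]

Reason: Both filter salary > 59000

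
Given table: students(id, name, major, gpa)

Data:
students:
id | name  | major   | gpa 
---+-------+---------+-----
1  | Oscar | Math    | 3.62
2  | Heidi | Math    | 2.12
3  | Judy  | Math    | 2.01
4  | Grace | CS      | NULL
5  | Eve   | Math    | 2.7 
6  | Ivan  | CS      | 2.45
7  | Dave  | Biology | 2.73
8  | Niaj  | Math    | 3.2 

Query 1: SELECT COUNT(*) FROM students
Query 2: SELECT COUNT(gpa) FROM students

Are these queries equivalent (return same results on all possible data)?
No, not equivalent

Query 1 returns: [(8,)]
Query 2 returns: [(7,)]

Reason: COUNT(*) includes NULLs, COUNT(column) excludes them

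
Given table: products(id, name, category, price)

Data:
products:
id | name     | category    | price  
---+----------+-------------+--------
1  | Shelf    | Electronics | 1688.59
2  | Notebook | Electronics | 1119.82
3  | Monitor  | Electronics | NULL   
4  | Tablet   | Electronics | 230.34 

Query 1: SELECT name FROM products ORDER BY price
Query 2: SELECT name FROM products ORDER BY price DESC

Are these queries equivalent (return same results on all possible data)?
No, not equivalent

Query 1 returns: [('Monitor',), ('Tablet',), ('Notebook',), ('Shelf',)]
Query 2 returns: [('Shelf',), ('Notebook',), ('Tablet',), ('Monitor',)]

Reason: ASC vs DESC gives opposite ordering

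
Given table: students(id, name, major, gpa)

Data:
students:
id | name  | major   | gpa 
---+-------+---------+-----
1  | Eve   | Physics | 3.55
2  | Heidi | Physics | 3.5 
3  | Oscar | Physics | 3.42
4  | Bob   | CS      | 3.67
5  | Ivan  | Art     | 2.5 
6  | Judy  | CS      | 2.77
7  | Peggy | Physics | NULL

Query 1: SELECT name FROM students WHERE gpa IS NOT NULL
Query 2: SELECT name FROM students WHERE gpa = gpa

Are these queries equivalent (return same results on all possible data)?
Yes, equivalent

Both queries return: [('Bob',), ('Eve',), ('Heidi',), ('Ivan',), ('Judy',), ('Oscar',)]

Reason: IS NOT NULL vs self-equality (both exclude NULLs)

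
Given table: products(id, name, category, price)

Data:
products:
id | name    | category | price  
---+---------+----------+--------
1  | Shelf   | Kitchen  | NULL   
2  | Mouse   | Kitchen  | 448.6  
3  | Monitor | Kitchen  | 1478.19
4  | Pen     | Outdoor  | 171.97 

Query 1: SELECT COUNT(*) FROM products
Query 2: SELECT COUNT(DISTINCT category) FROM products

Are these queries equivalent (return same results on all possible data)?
No, not equivalent

Query 1 returns: [(4,)]
Query 2 returns: [(2,)]

Reason: COUNT(*) counts rows, COUNT(DISTINCT category) counts unique categorys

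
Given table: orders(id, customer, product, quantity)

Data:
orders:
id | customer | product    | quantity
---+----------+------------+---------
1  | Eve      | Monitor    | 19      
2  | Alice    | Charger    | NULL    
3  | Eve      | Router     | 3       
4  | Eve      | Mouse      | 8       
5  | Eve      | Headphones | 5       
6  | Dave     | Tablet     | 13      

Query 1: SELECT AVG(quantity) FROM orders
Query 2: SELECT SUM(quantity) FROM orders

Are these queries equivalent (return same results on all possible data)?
No, not equivalent

Query 1 returns: [(9.6,)]
Query 2 returns: [(48,)]

Reason: AVG vs SUM give different aggregate values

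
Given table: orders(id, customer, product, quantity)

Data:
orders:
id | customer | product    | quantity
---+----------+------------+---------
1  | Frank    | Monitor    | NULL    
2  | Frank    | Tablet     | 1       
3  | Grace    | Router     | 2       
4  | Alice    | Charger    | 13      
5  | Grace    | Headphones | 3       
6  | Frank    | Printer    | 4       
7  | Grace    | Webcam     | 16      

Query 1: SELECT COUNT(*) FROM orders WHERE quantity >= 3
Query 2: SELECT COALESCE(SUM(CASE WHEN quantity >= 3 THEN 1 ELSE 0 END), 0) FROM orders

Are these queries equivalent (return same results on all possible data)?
Yes, equivalent

Both queries return: [(4,)]

Reason: COUNT with WHERE vs conditional SUM (COALESCE handles empty-table NULL)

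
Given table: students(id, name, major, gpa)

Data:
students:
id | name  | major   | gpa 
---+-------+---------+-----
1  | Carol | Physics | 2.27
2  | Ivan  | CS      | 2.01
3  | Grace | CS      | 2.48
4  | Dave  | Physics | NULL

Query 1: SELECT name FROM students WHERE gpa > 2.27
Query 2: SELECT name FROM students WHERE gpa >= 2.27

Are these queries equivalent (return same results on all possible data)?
No, not equivalent

Query 1 returns: [('Grace',)]
Query 2 returns: [('Carol',), ('Grace',)]

Reason: > vs >= gives different results when gpa = 2.27 exists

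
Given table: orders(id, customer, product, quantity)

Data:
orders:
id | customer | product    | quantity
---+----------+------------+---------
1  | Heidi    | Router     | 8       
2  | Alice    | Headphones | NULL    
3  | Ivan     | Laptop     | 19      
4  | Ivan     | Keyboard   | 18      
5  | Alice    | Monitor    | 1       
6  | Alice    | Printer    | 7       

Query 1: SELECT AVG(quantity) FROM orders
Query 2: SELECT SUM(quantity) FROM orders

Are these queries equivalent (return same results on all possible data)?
No, not equivalent

Query 1 returns: [(10.6,)]
Query 2 returns: [(53,)]

Reason: AVG vs SUM give different aggregate values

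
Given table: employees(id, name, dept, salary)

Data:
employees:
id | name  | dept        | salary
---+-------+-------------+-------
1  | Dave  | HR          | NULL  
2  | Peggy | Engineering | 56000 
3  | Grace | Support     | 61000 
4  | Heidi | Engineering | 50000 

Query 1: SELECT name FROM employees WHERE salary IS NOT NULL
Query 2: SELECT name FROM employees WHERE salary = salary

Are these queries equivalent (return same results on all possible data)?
Yes, equivalent

Both queries return: [('Grace',), ('Heidi',), ('Peggy',)]

Reason: IS NOT NULL vs self-equality (both exclude NULLs)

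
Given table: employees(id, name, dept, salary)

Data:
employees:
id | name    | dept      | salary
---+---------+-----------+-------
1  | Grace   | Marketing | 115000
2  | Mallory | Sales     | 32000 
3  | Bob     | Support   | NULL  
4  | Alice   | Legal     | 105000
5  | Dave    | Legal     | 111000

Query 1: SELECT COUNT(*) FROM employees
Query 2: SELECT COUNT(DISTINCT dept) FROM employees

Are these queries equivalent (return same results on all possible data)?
No, not equivalent

Query 1 returns: [(5,)]
Query 2 returns: [(4,)]

Reason: COUNT(*) counts rows, COUNT(DISTINCT dept) counts unique depts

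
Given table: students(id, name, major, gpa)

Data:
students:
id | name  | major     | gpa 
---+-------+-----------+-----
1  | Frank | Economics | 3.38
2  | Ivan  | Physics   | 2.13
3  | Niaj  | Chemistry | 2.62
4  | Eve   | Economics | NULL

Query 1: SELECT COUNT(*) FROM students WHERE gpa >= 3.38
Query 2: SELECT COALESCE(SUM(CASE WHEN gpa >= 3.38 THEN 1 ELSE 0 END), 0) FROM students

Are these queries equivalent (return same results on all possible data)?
Yes, equivalent

Both queries return: [(1,)]

Reason: COUNT with WHERE vs conditional SUM (COALESCE handles empty-table NULL)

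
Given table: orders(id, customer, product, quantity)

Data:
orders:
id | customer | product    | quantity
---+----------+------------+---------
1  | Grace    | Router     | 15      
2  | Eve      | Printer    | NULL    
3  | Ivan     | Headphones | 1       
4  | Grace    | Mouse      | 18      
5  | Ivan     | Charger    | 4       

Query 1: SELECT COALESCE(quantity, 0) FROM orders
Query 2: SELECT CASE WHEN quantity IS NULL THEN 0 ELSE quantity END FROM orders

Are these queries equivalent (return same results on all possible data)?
Yes, equivalent

Both queries return: [(0,), (1,), (4,), (15,), (18,)]

Reason: COALESCE vs CASE for NULL handling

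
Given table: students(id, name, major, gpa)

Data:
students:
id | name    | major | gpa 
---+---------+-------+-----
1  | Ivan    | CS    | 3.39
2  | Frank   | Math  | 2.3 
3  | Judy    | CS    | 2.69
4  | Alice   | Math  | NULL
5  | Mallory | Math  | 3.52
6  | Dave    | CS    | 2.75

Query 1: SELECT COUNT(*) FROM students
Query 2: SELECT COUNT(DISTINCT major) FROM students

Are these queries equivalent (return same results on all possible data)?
No, not equivalent

Query 1 returns: [(6,)]
Query 2 returns: [(2,)]

Reason: COUNT(*) counts rows, COUNT(DISTINCT major) counts unique majors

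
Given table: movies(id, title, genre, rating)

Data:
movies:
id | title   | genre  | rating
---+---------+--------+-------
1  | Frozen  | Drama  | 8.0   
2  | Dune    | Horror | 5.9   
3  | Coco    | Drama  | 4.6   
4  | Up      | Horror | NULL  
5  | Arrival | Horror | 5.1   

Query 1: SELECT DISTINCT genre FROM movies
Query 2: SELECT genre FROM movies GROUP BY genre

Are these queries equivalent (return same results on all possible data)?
Yes, equivalent

Both queries return: [('Drama',), ('Horror',)]

Reason: Both get unique genres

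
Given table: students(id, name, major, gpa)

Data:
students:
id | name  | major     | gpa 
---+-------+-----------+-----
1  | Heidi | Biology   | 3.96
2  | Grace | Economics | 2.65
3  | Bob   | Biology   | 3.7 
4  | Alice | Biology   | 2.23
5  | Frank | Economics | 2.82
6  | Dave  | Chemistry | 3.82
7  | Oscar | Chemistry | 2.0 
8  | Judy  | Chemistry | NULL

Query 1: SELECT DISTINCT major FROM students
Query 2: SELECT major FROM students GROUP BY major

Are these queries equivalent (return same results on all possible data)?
Yes, equivalent

Both queries return: [('Biology',), ('Chemistry',), ('Economics',)]

Reason: Both get unique majors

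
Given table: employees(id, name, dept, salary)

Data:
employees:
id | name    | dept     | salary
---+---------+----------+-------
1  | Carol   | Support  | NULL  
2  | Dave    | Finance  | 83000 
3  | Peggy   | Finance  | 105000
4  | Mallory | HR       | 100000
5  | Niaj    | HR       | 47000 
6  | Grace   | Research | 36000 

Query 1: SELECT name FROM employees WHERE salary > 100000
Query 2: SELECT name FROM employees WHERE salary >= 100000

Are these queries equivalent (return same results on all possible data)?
No, not equivalent

Query 1 returns: [('Peggy',)]
Query 2 returns: [('Peggy',), ('Mallory',)]

Reason: > vs >= gives different results when salary = 100000 exists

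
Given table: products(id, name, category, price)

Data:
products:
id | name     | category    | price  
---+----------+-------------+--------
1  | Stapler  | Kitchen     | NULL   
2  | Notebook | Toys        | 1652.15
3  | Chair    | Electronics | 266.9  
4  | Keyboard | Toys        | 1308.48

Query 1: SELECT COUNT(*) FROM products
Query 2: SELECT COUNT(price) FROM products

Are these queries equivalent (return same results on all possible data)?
No, not equivalent

Query 1 returns: [(4,)]
Query 2 returns: [(3,)]

Reason: COUNT(*) includes NULLs, COUNT(column) excludes them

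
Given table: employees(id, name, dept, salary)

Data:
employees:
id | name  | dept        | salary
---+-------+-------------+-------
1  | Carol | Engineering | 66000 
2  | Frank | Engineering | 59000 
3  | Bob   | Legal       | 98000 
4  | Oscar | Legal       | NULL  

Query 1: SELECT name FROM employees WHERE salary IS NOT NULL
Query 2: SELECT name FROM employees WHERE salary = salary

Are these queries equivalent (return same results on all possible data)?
Yes, equivalent

Both queries return: [('Bob',), ('Carol',), ('Frank',)]

Reason: IS NOT NULL vs self-equality (both exclude NULLs)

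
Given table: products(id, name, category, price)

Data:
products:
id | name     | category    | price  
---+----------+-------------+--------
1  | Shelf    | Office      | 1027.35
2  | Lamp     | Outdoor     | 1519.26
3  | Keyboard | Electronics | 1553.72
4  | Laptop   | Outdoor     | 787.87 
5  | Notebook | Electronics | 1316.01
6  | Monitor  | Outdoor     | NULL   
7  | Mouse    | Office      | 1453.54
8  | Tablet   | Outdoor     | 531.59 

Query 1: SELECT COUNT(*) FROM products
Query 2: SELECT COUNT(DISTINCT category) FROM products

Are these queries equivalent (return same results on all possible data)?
No, not equivalent

Query 1 returns: [(8,)]
Query 2 returns: [(3,)]

Reason: COUNT(*) counts rows, COUNT(DISTINCT category) counts unique categorys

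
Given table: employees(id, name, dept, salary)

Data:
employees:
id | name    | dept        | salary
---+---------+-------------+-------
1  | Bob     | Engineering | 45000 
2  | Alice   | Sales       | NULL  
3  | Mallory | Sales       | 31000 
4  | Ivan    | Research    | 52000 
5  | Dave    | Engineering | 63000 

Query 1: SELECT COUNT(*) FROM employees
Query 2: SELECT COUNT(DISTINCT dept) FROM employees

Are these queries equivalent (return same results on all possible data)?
No, not equivalent

Query 1 returns: [(5,)]
Query 2 returns: [(3,)]

Reason: COUNT(*) counts rows, COUNT(DISTINCT dept) counts unique depts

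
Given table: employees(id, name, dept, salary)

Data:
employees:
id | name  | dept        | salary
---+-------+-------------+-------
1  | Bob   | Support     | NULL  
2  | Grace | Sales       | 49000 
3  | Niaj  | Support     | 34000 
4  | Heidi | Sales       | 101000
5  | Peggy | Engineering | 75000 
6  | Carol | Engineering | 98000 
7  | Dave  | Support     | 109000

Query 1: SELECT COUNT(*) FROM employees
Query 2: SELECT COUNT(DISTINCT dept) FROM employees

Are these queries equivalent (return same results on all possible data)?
No, not equivalent

Query 1 returns: [(7,)]
Query 2 returns: [(3,)]

Reason: COUNT(*) counts rows, COUNT(DISTINCT dept) counts unique depts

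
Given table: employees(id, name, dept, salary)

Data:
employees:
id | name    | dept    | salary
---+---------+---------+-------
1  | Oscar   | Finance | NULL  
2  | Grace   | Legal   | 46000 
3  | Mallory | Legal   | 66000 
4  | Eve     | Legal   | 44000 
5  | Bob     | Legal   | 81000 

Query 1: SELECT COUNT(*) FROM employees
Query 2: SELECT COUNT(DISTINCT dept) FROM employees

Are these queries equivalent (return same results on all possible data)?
No, not equivalent

Query 1 returns: [(5,)]
Query 2 returns: [(2,)]

Reason: COUNT(*) counts rows, COUNT(DISTINCT dept) counts unique depts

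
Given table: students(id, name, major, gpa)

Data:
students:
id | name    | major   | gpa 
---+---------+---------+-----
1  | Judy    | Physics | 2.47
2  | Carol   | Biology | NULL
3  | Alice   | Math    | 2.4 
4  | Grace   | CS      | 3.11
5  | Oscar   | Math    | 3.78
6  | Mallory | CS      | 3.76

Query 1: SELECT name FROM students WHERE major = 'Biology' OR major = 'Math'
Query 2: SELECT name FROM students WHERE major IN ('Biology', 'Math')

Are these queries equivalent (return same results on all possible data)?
Yes, equivalent

Both queries return: [('Alice',), ('Carol',), ('Oscar',)]

Reason: OR vs IN are equivalent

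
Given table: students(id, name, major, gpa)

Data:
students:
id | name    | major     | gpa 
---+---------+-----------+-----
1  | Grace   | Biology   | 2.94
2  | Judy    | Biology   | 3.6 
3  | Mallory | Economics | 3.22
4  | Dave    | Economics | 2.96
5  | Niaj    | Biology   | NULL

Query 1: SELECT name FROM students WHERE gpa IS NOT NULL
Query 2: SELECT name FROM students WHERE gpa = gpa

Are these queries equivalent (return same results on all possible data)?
Yes, equivalent

Both queries return: [('Dave',), ('Grace',), ('Judy',), ('Mallory',)]

Reason: IS NOT NULL vs self-equality (both exclude NULLs)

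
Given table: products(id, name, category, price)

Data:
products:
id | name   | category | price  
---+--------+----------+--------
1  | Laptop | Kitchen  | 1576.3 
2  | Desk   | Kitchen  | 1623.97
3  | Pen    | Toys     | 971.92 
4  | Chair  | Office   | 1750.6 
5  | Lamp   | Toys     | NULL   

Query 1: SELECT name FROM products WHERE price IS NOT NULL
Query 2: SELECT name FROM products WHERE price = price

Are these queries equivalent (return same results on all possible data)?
Yes, equivalent

Both queries return: [('Chair',), ('Desk',), ('Laptop',), ('Pen',)]

Reason: IS NOT NULL vs self-equality (both exclude NULLs)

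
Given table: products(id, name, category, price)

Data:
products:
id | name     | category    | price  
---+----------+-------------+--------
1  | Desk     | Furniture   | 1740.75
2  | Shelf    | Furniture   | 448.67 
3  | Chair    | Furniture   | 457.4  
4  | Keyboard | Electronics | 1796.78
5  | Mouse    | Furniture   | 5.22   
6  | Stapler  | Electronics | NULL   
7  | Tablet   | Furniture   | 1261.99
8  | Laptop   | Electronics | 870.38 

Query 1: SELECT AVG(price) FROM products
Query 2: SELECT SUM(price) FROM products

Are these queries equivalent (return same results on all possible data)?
No, not equivalent

Query 1 returns: [(940.17,)]
Query 2 returns: [(6581.19,)]

Reason: AVG vs SUM give different aggregate values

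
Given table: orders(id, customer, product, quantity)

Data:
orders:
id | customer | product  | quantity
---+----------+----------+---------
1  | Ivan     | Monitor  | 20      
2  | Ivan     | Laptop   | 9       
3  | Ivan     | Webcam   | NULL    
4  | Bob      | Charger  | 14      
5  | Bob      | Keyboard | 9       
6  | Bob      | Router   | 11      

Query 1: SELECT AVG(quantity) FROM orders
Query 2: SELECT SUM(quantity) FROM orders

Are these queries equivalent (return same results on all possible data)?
No, not equivalent

Query 1 returns: [(12.6,)]
Query 2 returns: [(63,)]

Reason: AVG vs SUM give different aggregate values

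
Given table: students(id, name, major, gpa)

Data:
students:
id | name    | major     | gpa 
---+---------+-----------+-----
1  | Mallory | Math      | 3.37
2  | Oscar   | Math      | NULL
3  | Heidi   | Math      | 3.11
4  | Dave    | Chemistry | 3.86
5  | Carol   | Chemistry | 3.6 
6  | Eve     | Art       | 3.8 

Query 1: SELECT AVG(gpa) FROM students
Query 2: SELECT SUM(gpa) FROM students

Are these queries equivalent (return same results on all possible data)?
No, not equivalent

Query 1 returns: [(3.5479999999999996,)]
Query 2 returns: [(17.74,)]

Reason: AVG vs SUM give different aggregate values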